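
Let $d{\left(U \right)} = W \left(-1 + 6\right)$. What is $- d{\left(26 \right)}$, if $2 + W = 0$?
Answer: $10$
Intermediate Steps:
$W = -2$ ($W = -2 + 0 = -2$)
$d{\left(U \right)} = -10$ ($d{\left(U \right)} = - 2 \left(-1 + 6\right) = \left(-2\right) 5 = -10$)
$- d{\left(26 \right)} = \left(-1\right) \left(-10\right) = 10$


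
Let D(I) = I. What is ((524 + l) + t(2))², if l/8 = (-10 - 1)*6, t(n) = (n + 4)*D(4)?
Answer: 400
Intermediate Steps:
t(n) = 16 + 4*n (t(n) = (n + 4)*4 = (4 + n)*4 = 16 + 4*n)
l = -528 (l = 8*((-10 - 1)*6) = 8*(-11*6) = 8*(-66) = -528)
((524 + l) + t(2))² = ((524 - 528) + (16 + 4*2))² = (-4 + (16 + 8))² = (-4 + 24)² = 20² = 400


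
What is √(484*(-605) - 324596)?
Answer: 2*I*√154354 ≈ 785.76*I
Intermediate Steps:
√(484*(-605) - 324596) = √(-292820 - 324596) = √(-617416) = 2*I*√154354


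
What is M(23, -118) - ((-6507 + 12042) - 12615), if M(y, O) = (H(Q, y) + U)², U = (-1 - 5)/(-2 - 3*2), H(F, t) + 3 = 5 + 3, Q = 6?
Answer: 113809/16 ≈ 7113.1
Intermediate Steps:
H(F, t) = 5 (H(F, t) = -3 + (5 + 3) = -3 + 8 = 5)
U = ¾ (U = -6/(-2 - 6) = -6/(-8) = -6*(-⅛) = ¾ ≈ 0.75000)
M(y, O) = 529/16 (M(y, O) = (5 + ¾)² = (23/4)² = 529/16)
M(23, -118) - ((-6507 + 12042) - 12615) = 529/16 - ((-6507 + 12042) - 12615) = 529/16 - (5535 - 12615) = 529/16 - 1*(-7080) = 529/16 + 7080 = 113809/16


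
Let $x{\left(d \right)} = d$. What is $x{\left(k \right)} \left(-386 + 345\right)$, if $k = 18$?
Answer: $-738$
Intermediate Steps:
$x{\left(k \right)} \left(-386 + 345\right) = 18 \left(-386 + 345\right) = 18 \left(-41\right) = -738$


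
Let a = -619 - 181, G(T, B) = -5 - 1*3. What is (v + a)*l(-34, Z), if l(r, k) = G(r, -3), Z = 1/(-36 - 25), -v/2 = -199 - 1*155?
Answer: 736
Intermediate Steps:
G(T, B) = -8 (G(T, B) = -5 - 3 = -8)
v = 708 (v = -2*(-199 - 1*155) = -2*(-199 - 155) = -2*(-354) = 708)
Z = -1/61 (Z = 1/(-61) = -1/61 ≈ -0.016393)
l(r, k) = -8
a = -800
(v + a)*l(-34, Z) = (708 - 800)*(-8) = -92*(-8) = 736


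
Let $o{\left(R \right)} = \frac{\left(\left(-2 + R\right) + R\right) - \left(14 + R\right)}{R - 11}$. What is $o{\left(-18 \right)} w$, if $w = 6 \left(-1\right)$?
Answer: $- \frac{204}{29} \approx -7.0345$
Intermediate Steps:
$w = -6$
$o{\left(R \right)} = \frac{-16 + R}{-11 + R}$ ($o{\left(R \right)} = \frac{\left(-2 + 2 R\right) - \left(14 + R\right)}{-11 + R} = \frac{-16 + R}{-11 + R}$)
$o{\left(-18 \right)} w = \frac{-16 - 18}{-11 - 18} \left(-6\right) = \frac{1}{-29} \left(-34\right) \left(-6\right) = \left(- \frac{1}{29}\right) \left(-34\right) \left(-6\right) = \frac{34}{29} \left(-6\right) = - \frac{204}{29}$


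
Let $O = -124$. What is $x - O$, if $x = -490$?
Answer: $-366$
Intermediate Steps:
$x - O = -490 - -124 = -490 + 124 = -366$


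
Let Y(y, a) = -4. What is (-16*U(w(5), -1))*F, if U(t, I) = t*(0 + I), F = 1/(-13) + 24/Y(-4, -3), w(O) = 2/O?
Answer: -2528/65 ≈ -38.892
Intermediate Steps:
F = -79/13 (F = 1/(-13) + 24/(-4) = 1*(-1/13) + 24*(-¼) = -1/13 - 6 = -79/13 ≈ -6.0769)
U(t, I) = I*t (U(t, I) = t*I = I*t)
(-16*U(w(5), -1))*F = -(-16)*2/5*(-79/13) = -16*(-⅖)*(-79/13) = (32/5)*(-79/13) = -2528/65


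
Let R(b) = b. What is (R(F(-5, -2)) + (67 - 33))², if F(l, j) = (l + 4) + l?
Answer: 784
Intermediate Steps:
F(l, j) = 4 + 2*l (F(l, j) = (4 + l) + l = 4 + 2*l)
(R(F(-5, -2)) + (67 - 33))² = ((4 + 2*(-5)) + (67 - 33))² = ((4 - 10) + 34)² = (-6 + 34)² = 28² = 784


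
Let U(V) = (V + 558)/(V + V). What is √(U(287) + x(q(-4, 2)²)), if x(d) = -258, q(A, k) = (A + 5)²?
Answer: I*√84519778/574 ≈ 16.016*I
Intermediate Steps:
q(A, k) = (5 + A)²
U(V) = (558 + V)/(2*V) (U(V) = (558 + V)/((2*V)) = (558 + V)*(1/(2*V)) = (558 + V)/(2*V))
√(U(287) + x(q(-4, 2)²)) = √((½)*(558 + 287)/287 - 258) = √((½)*(1/287)*845 - 258) = √(845/574 - 258) = √(-147247/574) = I*√84519778/574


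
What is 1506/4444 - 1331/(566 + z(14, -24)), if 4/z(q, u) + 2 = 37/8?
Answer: -131517/65549 ≈ -2.0064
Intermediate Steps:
z(q, u) = 32/21 (z(q, u) = 4/(-2 + 37/8) = 4/(21/8) = 4*(8/21) = 32/21)
1506/4444 - 1331/(566 + z(14, -24)) = 1506/4444 - 1331/(566 + 32/21) = 1506*(1/4444) - 1331/11918/21 = 753/2222 - 1331*21/11918 = 753/2222 - 27951/11918 = -131517/65549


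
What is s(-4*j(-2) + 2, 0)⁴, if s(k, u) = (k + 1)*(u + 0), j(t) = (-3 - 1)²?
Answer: 0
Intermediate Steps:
j(t) = 16 (j(t) = (-4)² = 16)
s(k, u) = u*(1 + k) (s(k, u) = (1 + k)*u = u*(1 + k))
s(-4*j(-2) + 2, 0)⁴ = (0*(1 + (-4*16 + 2)))⁴ = (0*(1 + (-64 + 2)))⁴ = (0*(1 - 62))⁴ = (0*(-61))⁴ = 0⁴ = 0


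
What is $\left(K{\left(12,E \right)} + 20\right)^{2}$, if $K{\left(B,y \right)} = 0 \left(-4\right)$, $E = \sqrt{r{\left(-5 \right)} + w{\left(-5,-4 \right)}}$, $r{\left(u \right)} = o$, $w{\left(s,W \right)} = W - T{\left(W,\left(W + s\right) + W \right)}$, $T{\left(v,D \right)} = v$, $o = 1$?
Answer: $400$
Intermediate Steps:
$w{\left(s,W \right)} = 0$ ($w{\left(s,W \right)} = W - W = 0$)
$r{\left(u \right)} = 1$
$E = 1$ ($E = \sqrt{1 + 0} = \sqrt{1} = 1$)
$K{\left(B,y \right)} = 0$
$\left(K{\left(12,E \right)} + 20\right)^{2} = \left(0 + 20\right)^{2} = 20^{2} = 400$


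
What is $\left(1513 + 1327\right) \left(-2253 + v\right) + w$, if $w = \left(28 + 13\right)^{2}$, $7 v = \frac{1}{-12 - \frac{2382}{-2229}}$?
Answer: $- \frac{181843997313}{28427} \approx -6.3969 \cdot 10^{6}$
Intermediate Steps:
$v = - \frac{743}{56854}$ ($v = \frac{1}{7 \left(-12 - \frac{2382}{-2229}\right)} = \frac{1}{7 \left(-12 - - \frac{794}{743}\right)} = \frac{1}{7 \left(-12 + \frac{794}{743}\right)} = \frac{1}{7 \left(- \frac{8122}{743}\right)} = \frac{1}{7} \left(- \frac{743}{8122}\right) = - \frac{743}{56854} \approx -0.013069$)
$w = 1681$ ($w = 41^{2} = 1681$)
$\left(1513 + 1327\right) \left(-2253 + v\right) + w = \left(1513 + 1327\right) \left(-2253 - \frac{743}{56854}\right) + 1681 = 2840 \left(- \frac{128092805}{56854}\right) + 1681 = - \frac{181891783100}{28427} + 1681 = - \frac{181843997313}{28427}$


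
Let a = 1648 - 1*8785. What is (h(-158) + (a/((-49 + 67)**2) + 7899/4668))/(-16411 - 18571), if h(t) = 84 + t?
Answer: 330269/122471982 ≈ 0.0026967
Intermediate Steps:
a = -7137 (a = 1648 - 8785 = -7137)
(h(-158) + (a/((-49 + 67)**2) + 7899/4668))/(-16411 - 18571) = ((84 - 158) + (-7137/(-49 + 67)**2 + 7899/4668))/(-16411 - 18571) = (-74 + (-7137/(18**2) + 7899*(1/4668)))/(-34982) = (-74 + (-7137/324 + 2633/1556))*(-1/34982) = (-74 + (-7137*1/324 + 2633/1556))*(-1/34982) = (-74 + (-793/36 + 2633/1556))*(-1/34982) = (-74 - 71195/3501)*(-1/34982) = -330269/3501*(-1/34982) = 330269/122471982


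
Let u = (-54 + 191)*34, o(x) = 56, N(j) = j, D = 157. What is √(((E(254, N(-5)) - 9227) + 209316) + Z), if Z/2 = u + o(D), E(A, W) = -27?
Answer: √209490 ≈ 457.70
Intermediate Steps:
u = 4658 (u = 137*34 = 4658)
Z = 9428 (Z = 2*(4658 + 56) = 2*4714 = 9428)
√(((E(254, N(-5)) - 9227) + 209316) + Z) = √(((-27 - 9227) + 209316) + 9428) = √((-9254 + 209316) + 9428) = √(200062 + 9428) = √209490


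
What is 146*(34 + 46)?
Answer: 11680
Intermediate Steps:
146*(34 + 46) = 146*80 = 11680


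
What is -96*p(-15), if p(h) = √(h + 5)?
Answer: -96*I*√10 ≈ -303.58*I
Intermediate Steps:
p(h) = √(5 + h)
-96*p(-15) = -96*√(5 - 15) = -96*I*√10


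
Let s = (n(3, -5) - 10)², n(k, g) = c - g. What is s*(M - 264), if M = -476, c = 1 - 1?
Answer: -18500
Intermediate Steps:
c = 0
n(k, g) = -g (n(k, g) = 0 - g = -g)
s = 25 (s = (-1*(-5) - 10)² = (5 - 10)² = (-5)² = 25)
s*(M - 264) = 25*(-476 - 264) = 25*(-740) = -18500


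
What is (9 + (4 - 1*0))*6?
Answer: 78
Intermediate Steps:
(9 + (4 - 1*0))*6 = (9 + (4 + 0))*6 = (9 + 4)*6 = 13*6 = 78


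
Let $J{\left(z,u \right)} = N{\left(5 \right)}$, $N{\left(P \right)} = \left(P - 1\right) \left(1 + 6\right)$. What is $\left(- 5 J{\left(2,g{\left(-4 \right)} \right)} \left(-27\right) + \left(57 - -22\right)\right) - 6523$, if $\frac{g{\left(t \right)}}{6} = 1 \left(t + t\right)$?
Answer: $-2664$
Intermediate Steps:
$g{\left(t \right)} = 12 t$ ($g{\left(t \right)} = 6 \cdot 1 \left(t + t\right) = 6 \cdot 1 \cdot 2 t = 6 \cdot 2 t = 12 t$)
$N{\left(P \right)} = -7 + 7 P$ ($N{\left(P \right)} = \left(-1 + P\right) 7 = -7 + 7 P$)
$J{\left(z,u \right)} = 28$ ($J{\left(z,u \right)} = -7 + 7 \cdot 5 = -7 + 35 = 28$)
$\left(- 5 J{\left(2,g{\left(-4 \right)} \right)} \left(-27\right) + \left(57 - -22\right)\right) - 6523 = \left(\left(-5\right) 28 \left(-27\right) + \left(57 - -22\right)\right) - 6523 = \left(\left(-140\right) \left(-27\right) + \left(57 + 22\right)\right) - 6523 = \left(3780 + 79\right) - 6523 = 3859 - 6523 = -2664$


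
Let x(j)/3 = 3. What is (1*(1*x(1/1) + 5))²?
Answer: 196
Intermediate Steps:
x(j) = 9 (x(j) = 3*3 = 9)
(1*(1*x(1/1) + 5))² = (1*(1*9 + 5))² = (1*(9 + 5))² = (1*14)² = 14² = 196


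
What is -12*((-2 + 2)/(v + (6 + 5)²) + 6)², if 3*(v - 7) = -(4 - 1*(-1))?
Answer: -432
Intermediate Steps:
v = 16/3 (v = 7 + (-(4 - 1*(-1)))/3 = 7 + (-(4 + 1))/3 = 7 + (-1*5)/3 = 7 + (⅓)*(-5) = 7 - 5/3 = 16/3 ≈ 5.3333)
-12*((-2 + 2)/(v + (6 + 5)²) + 6)² = -12*((-2 + 2)/(16/3 + (6 + 5)²) + 6)² = -12*(0/(16/3 + 11²) + 6)² = -12*(0/(16/3 + 121) + 6)² = -12*(0/(379/3) + 6)² = -12*(0*(3/379) + 6)² = -12*(0 + 6)² = -12*6² = -12*36 = -432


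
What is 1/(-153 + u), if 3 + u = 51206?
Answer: 1/51050 ≈ 1.9589e-5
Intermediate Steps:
u = 51203 (u = -3 + 51206 = 51203)
1/(-153 + u) = 1/(-153 + 51203) = 1/51050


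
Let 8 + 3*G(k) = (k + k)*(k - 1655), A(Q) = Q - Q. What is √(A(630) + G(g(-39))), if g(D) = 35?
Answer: 16*I*√1329/3 ≈ 194.43*I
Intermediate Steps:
A(Q) = 0
G(k) = -8/3 + 2*k*(-1655 + k)/3 (G(k) = -8/3 + ((k + k)*(k - 1655))/3 = -8/3 + ((2*k)*(-1655 + k))/3 = -8/3 + (2*k*(-1655 + k))/3 = -8/3 + 2*k*(-1655 + k)/3)
√(A(630) + G(g(-39))) = √(0 + (-8/3 - 3310/3*35 + (⅔)*35²)) = √(0 + (-8/3 - 115850/3 + (⅔)*1225)) = √(0 + (-8/3 - 115850/3 + 2450/3)) = √(0 - 113408/3) = √(-113408/3) = 16*I*√1329/3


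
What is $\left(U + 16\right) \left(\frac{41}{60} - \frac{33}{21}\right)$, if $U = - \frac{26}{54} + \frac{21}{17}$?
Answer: $- \frac{286837}{19278} \approx -14.879$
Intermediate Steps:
$U = \frac{346}{459}$ ($U = \left(-26\right) \frac{1}{54} + 21 \cdot \frac{1}{17} = - \frac{13}{27} + \frac{21}{17} = \frac{346}{459} \approx 0.75381$)
$\left(U + 16\right) \left(\frac{41}{60} - \frac{33}{21}\right) = \left(\frac{346}{459} + 16\right) \left(\frac{41}{60} - \frac{33}{21}\right) = \frac{7690 \left(41 \cdot \frac{1}{60} - \frac{11}{7}\right)}{459} = \frac{7690 \left(\frac{41}{60} - \frac{11}{7}\right)}{459} = \frac{7690}{459} \left(- \frac{373}{420}\right) = - \frac{286837}{19278}$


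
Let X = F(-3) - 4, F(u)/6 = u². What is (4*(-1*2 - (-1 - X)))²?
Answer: 38416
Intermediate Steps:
F(u) = 6*u²
X = 50 (X = 6*(-3)² - 4 = 6*9 - 4 = 54 - 4 = 50)
(4*(-1*2 - (-1 - X)))² = (4*(-1*2 - (-1 - 1*50)))² = (4*(-2 - (-1 - 50)))² = (4*(-2 - 1*(-51)))² = (4*(-2 + 51))² = (4*49)² = 196² = 38416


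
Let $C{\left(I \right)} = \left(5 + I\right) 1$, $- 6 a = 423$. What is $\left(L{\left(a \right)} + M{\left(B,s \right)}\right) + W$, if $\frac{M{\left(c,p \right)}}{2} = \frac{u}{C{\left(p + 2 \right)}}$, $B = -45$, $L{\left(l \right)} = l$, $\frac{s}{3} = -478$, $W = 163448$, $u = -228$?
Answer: $\frac{466280297}{2854} \approx 1.6338 \cdot 10^{5}$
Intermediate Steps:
$s = -1434$ ($s = 3 \left(-478\right) = -1434$)
$a = - \frac{141}{2}$ ($a = \left(- \frac{1}{6}\right) 423 = - \frac{141}{2} \approx -70.5$)
$C{\left(I \right)} = 5 + I$
$M{\left(c,p \right)} = - \frac{456}{7 + p}$ ($M{\left(c,p \right)} = 2 \left(- \frac{228}{5 + \left(p + 2\right)}\right) = 2 \left(- \frac{228}{5 + \left(2 + p\right)}\right) = 2 \left(- \frac{228}{7 + p}\right) = - \frac{456}{7 + p}$)
$\left(L{\left(a \right)} + M{\left(B,s \right)}\right) + W = \left(- \frac{141}{2} - \frac{456}{7 - 1434}\right) + 163448 = \left(- \frac{141}{2} - \frac{456}{-1427}\right) + 163448 = \left(- \frac{141}{2} - - \frac{456}{1427}\right) + 163448 = \left(- \frac{141}{2} + \frac{456}{1427}\right) + 163448 = - \frac{200295}{2854} + 163448 = \frac{466280297}{2854}$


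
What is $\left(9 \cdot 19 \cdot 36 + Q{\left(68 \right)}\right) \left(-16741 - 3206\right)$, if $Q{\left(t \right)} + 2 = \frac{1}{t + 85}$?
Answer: $- \frac{6260452387}{51} \approx -1.2275 \cdot 10^{8}$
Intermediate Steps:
$Q{\left(t \right)} = -2 + \frac{1}{85 + t}$ ($Q{\left(t \right)} = -2 + \frac{1}{t + 85} = -2 + \frac{1}{85 + t}$)
$\left(9 \cdot 19 \cdot 36 + Q{\left(68 \right)}\right) \left(-16741 - 3206\right) = \left(9 \cdot 19 \cdot 36 + \frac{-169 - 136}{85 + 68}\right) \left(-16741 - 3206\right) = \left(171 \cdot 36 + \frac{-169 - 136}{153}\right) \left(-19947\right) = \left(6156 + \frac{1}{153} \left(-305\right)\right) \left(-19947\right) = \left(6156 - \frac{305}{153}\right) \left(-19947\right) = \frac{941563}{153} \left(-19947\right) = - \frac{6260452387}{51}$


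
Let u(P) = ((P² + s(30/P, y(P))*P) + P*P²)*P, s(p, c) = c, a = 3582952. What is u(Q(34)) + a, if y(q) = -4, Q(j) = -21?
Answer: 3766408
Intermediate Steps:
u(P) = P*(P² + P³ - 4*P) (u(P) = ((P² - 4*P) + P*P²)*P = ((P² - 4*P) + P³)*P = (P² + P³ - 4*P)*P = P*(P² + P³ - 4*P))
u(Q(34)) + a = (-21)²*(-4 - 21 + (-21)²) + 3582952 = 441*(-4 - 21 + 441) + 3582952 = 441*416 + 3582952 = 183456 + 3582952 = 3766408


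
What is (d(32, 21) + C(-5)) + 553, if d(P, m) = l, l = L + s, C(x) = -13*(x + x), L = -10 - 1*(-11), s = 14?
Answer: 698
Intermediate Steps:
L = 1 (L = -10 + 11 = 1)
C(x) = -26*x
l = 15 (l = 1 + 14 = 15)
d(P, m) = 15
(d(32, 21) + C(-5)) + 553 = (15 - 26*(-5)) + 553 = (15 + 130) + 553 = 145 + 553 = 698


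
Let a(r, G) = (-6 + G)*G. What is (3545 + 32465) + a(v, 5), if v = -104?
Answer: 36005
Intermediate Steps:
a(r, G) = G*(-6 + G)
(3545 + 32465) + a(v, 5) = (3545 + 32465) + 5*(-6 + 5) = 36010 + 5*(-1) = 36010 - 5 = 36005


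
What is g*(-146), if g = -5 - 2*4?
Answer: 1898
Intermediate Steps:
g = -13 (g = -5 - 8 = -13)
g*(-146) = -13*(-146) = 1898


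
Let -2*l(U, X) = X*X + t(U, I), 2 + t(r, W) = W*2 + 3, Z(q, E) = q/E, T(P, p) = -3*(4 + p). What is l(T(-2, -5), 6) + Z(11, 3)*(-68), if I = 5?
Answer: -1637/6 ≈ -272.83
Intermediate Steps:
T(P, p) = -12 - 3*p
t(r, W) = 1 + 2*W (t(r, W) = -2 + (W*2 + 3) = -2 + (2*W + 3) = -2 + (3 + 2*W) = 1 + 2*W)
l(U, X) = -11/2 - X²/2 (l(U, X) = -(X*X + (1 + 2*5))/2 = -(X² + (1 + 10))/2 = -(X² + 11)/2 = -(11 + X²)/2 = -11/2 - X²/2)
l(T(-2, -5), 6) + Z(11, 3)*(-68) = (-11/2 - ½*6²) + (11/3)*(-68) = (-11/2 - ½*36) + (11*(⅓))*(-68) = (-11/2 - 18) + (11/3)*(-68) = -47/2 - 748/3 = -1637/6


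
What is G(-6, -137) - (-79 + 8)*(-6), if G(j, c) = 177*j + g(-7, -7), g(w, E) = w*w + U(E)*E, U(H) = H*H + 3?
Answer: -1803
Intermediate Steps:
U(H) = 3 + H² (U(H) = H² + 3 = 3 + H²)
g(w, E) = w² + E*(3 + E²) (g(w, E) = w*w + (3 + E²)*E = w² + E*(3 + E²))
G(j, c) = -315 + 177*j (G(j, c) = 177*j + ((-7)² - 7*(3 + (-7)²)) = 177*j + (49 - 7*(3 + 49)) = 177*j + (49 - 7*52) = 177*j + (49 - 364) = 177*j - 315 = -315 + 177*j)
G(-6, -137) - (-79 + 8)*(-6) = (-315 + 177*(-6)) - (-79 + 8)*(-6) = (-315 - 1062) - (-71)*(-6) = -1377 - 1*426 = -1377 - 426 = -1803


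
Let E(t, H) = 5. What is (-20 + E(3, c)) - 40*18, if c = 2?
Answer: -735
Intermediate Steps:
(-20 + E(3, c)) - 40*18 = (-20 + 5) - 40*18 = -15 - 720 = -735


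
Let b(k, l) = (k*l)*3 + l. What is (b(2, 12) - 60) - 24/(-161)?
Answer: 3888/161 ≈ 24.149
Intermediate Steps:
b(k, l) = l + 3*k*l (b(k, l) = 3*k*l + l = l + 3*k*l)
(b(2, 12) - 60) - 24/(-161) = (12*(1 + 3*2) - 60) - 24/(-161) = (12*(1 + 6) - 60) - 24*(-1/161) = (12*7 - 60) + 24/161 = (84 - 60) + 24/161 = 24 + 24/161 = 3888/161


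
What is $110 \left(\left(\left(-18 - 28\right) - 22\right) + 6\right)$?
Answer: $-6820$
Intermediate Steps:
$110 \left(\left(\left(-18 - 28\right) - 22\right) + 6\right) = 110 \left(\left(-46 - 22\right) + 6\right) = 110 \left(-68 + 6\right) = 110 \left(-62\right) = -6820$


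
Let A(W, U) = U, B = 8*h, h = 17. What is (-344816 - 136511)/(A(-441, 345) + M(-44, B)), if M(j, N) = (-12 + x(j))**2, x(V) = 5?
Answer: -481327/394 ≈ -1221.6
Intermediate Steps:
B = 136 (B = 8*17 = 136)
M(j, N) = 49 (M(j, N) = (-12 + 5)**2 = (-7)**2 = 49)
(-344816 - 136511)/(A(-441, 345) + M(-44, B)) = (-344816 - 136511)/(345 + 49) = -481327/394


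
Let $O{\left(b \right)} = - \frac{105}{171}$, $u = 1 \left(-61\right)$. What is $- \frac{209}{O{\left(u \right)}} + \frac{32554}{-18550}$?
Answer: $\frac{3140668}{9275} \approx 338.62$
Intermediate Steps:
$u = -61$
$O{\left(b \right)} = - \frac{35}{57}$ ($O{\left(b \right)} = \left(-105\right) \frac{1}{171} = - \frac{35}{57}$)
$- \frac{209}{O{\left(u \right)}} + \frac{32554}{-18550} = - \frac{209}{- \frac{35}{57}} + \frac{32554}{-18550} = \left(-209\right) \left(- \frac{57}{35}\right) + 32554 \left(- \frac{1}{18550}\right) = \frac{11913}{35} - \frac{16277}{9275} = \frac{3140668}{9275}$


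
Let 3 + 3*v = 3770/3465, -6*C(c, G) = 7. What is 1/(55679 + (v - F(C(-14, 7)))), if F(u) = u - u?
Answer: 2079/115755316 ≈ 1.7960e-5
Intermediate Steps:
C(c, G) = -7/6 (C(c, G) = -1/6*7 = -7/6)
v = -1325/2079 (v = -1 + (3770/3465)/3 = -1 + (3770*(1/3465))/3 = -1 + (1/3)*(754/693) = -1 + 754/2079 = -1325/2079 ≈ -0.63733)
F(u) = 0
1/(55679 + (v - F(C(-14, 7)))) = 1/(55679 + (-1325/2079 - 1*0)) = 1/(55679 + (-1325/2079 + 0)) = 1/(55679 - 1325/2079) = 1/(115755316/2079) = 2079/115755316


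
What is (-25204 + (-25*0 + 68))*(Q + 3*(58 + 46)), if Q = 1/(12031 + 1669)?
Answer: -26860335884/3425 ≈ -7.8424e+6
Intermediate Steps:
Q = 1/13700 ≈ 7.2993e-5
(-25204 + (-25*0 + 68))*(Q + 3*(58 + 46)) = (-25204 + (-25*0 + 68))*(1/13700 + 3*(58 + 46)) = (-25204 + (0 + 68))*(1/13700 + 3*104) = (-25204 + 68)*(1/13700 + 312) = -25136*4274401/13700 = -26860335884/3425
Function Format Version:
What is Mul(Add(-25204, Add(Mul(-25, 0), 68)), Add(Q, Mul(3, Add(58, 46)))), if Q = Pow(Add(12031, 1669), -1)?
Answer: Rational(-26860335884, 3425) ≈ -7.8424e+6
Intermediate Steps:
Q = Rational(1, 13700) (Q = Pow(13700, -1) = Rational(1, 13700) ≈ 7.2993e-5)
Mul(Add(-25204, Add(Mul(-25, 0), 68)), Add(Q, Mul(3, Add(58, 46)))) = Mul(Add(-25204, Add(Mul(-25, 0), 68)), Add(Rational(1, 13700), Mul(3, Add(58, 46)))) = Mul(Add(-25204, Add(0, 68)), Add(Rational(1, 13700), Mul(3, 104))) = Mul(Add(-25204, 68), Add(Rational(1, 13700), 312)) = Mul(-25136, Rational(4274401, 13700)) = Rational(-26860335884, 3425)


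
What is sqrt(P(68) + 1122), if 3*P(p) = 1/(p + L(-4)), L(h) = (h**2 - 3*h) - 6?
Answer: sqrt(9088230)/90 ≈ 33.496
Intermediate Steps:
L(h) = -6 + h**2 - 3*h
P(p) = 1/(3*(22 + p)) (P(p) = 1/(3*(p + (-6 + (-4)**2 - 3*(-4)))) = 1/(3*(p + (-6 + 16 + 12))) = 1/(3*(p + 22)) = 1/(3*(22 + p)))
sqrt(P(68) + 1122) = sqrt(1/(3*(22 + 68)) + 1122) = sqrt((1/3)/90 + 1122) = sqrt((1/3)*(1/90) + 1122) = sqrt(1/270 + 1122) = sqrt(302941/270) = sqrt(9088230)/90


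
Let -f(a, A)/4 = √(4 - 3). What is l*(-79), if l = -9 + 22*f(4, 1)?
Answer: 7663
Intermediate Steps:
f(a, A) = -4 (f(a, A) = -4*√(4 - 3) = -4*√1 = -4*1 = -4)
l = -97 (l = -9 + 22*(-4) = -9 - 88 = -97)
l*(-79) = -97*(-79) = 7663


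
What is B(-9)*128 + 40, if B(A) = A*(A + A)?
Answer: 20776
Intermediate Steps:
B(A) = 2*A² (B(A) = A*(2*A) = 2*A²)
B(-9)*128 + 40 = (2*(-9)²)*128 + 40 = (2*81)*128 + 40 = 162*128 + 40 = 20736 + 40 = 20776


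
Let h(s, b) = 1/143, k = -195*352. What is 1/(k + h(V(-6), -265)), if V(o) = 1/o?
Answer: -143/9815519 ≈ -1.4569e-5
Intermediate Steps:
k = -68640
h(s, b) = 1/143
1/(k + h(V(-6), -265)) = 1/(-68640 + 1/143) = 1/(-9815519/143) = -143/9815519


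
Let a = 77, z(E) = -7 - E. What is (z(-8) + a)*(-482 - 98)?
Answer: -45240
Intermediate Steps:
(z(-8) + a)*(-482 - 98) = ((-7 - 1*(-8)) + 77)*(-482 - 98) = ((-7 + 8) + 77)*(-580) = (1 + 77)*(-580) = 78*(-580) = -45240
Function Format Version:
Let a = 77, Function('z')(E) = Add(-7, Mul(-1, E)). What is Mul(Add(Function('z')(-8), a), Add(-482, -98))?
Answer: -45240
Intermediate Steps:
Mul(Add(Function('z')(-8), a), Add(-482, -98)) = Mul(Add(Add(-7, Mul(-1, -8)), 77), Add(-482, -98)) = Mul(Add(Add(-7, 8), 77), -580) = Mul(Add(1, 77), -580) = Mul(78, -580) = -45240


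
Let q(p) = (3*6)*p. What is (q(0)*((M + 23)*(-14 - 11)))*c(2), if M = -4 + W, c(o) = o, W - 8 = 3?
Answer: 0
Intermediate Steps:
W = 11 (W = 8 + 3 = 11)
q(p) = 18*p
M = 7 (M = -4 + 11 = 7)
(q(0)*((M + 23)*(-14 - 11)))*c(2) = ((18*0)*((7 + 23)*(-14 - 11)))*2 = (0*(30*(-25)))*2 = (0*(-750))*2 = 0*2 = 0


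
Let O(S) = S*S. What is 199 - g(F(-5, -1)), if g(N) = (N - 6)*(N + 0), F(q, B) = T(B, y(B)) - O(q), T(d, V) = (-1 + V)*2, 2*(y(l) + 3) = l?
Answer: -1161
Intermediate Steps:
y(l) = -3 + l/2
O(S) = S²
T(d, V) = -2 + 2*V
F(q, B) = -8 + B - q² (F(q, B) = (-2 + 2*(-3 + B/2)) - q² = (-2 + (-6 + B)) - q² = (-8 + B) - q² = -8 + B - q²)
g(N) = N*(-6 + N) (g(N) = (-6 + N)*N = N*(-6 + N))
199 - g(F(-5, -1)) = 199 - (-8 - 1 - 1*(-5)²)*(-6 + (-8 - 1 - 1*(-5)²)) = 199 - (-8 - 1 - 1*25)*(-6 + (-8 - 1 - 1*25)) = 199 - (-8 - 1 - 25)*(-6 + (-8 - 1 - 25)) = 199 - (-34)*(-6 - 34) = 199 - (-34)*(-40) = 199 - 1*1360 = 199 - 1360 = -1161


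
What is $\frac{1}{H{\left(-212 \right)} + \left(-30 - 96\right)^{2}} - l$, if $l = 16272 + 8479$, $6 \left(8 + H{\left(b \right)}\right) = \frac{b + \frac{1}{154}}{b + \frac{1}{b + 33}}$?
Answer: $- \frac{13771834960711055}{556415296181} \approx -24751.0$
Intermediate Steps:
$H{\left(b \right)} = -8 + \frac{\frac{1}{154} + b}{6 \left(b + \frac{1}{33 + b}\right)}$ ($H{\left(b \right)} = -8 + \frac{\left(b + \frac{1}{154}\right) \frac{1}{b + \frac{1}{b + 33}}}{6} = -8 + \frac{\left(b + \frac{1}{154}\right) \frac{1}{b + \frac{1}{33 + b}}}{6} = -8 + \frac{\left(\frac{1}{154} + b\right) \frac{1}{b + \frac{1}{33 + b}}}{6} = -8 + \frac{\frac{1}{b + \frac{1}{33 + b}} \left(\frac{1}{154} + b\right)}{6} = -8 + \frac{\frac{1}{154} + b}{6 \left(b + \frac{1}{33 + b}\right)}$)
$l = 24751$
$\frac{1}{H{\left(-212 \right)} + \left(-30 - 96\right)^{2}} - l = \frac{1}{\frac{-7359 - -50636836 - 7238 \left(-212\right)^{2}}{924 \left(1 + \left(-212\right)^{2} + 33 \left(-212\right)\right)} + \left(-30 - 96\right)^{2}} - 24751 = \frac{1}{\frac{-7359 + 50636836 - 325304672}{924 \left(1 + 44944 - 6996\right)} + \left(-126\right)^{2}} - 24751 = \frac{1}{\frac{-7359 + 50636836 - 325304672}{924 \cdot 37949} + 15876} - 24751 = \frac{1}{\frac{1}{924} \cdot \frac{1}{37949} \left(-274675195\right) + 15876} - 24751 = \frac{1}{- \frac{274675195}{35064876} + 15876} - 24751 = \frac{1}{\frac{556415296181}{35064876}} - 24751 = \frac{35064876}{556415296181} - 24751 = - \frac{13771834960711055}{556415296181}$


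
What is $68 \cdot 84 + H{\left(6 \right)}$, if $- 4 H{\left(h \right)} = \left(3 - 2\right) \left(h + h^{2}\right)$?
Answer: $\frac{11403}{2} \approx 5701.5$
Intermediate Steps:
$H{\left(h \right)} = - \frac{h}{4} - \frac{h^{2}}{4}$ ($H{\left(h \right)} = - \frac{\left(3 - 2\right) \left(h + h^{2}\right)}{4} = - \frac{1 \left(h + h^{2}\right)}{4} = - \frac{h + h^{2}}{4} = - \frac{h}{4} - \frac{h^{2}}{4}$)
$68 \cdot 84 + H{\left(6 \right)} = 68 \cdot 84 - \frac{3 \left(1 + 6\right)}{2} = 5712 - \frac{3}{2} \cdot 7 = 5712 - \frac{21}{2} = \frac{11403}{2}$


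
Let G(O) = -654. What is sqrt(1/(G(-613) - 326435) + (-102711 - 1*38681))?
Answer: I*sqrt(15127136151045121)/327089 ≈ 376.02*I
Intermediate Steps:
sqrt(1/(G(-613) - 326435) + (-102711 - 1*38681)) = sqrt(1/(-654 - 326435) + (-102711 - 1*38681)) = sqrt(1/(-327089) + (-102711 - 38681)) = sqrt(-1/327089 - 141392) = sqrt(-46247767889/327089) = I*sqrt(15127136151045121)/327089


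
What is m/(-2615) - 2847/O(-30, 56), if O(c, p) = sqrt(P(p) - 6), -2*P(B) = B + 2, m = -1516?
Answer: 1516/2615 + 2847*I*sqrt(35)/35 ≈ 0.57973 + 481.23*I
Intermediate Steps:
P(B) = -1 - B/2 (P(B) = -(B + 2)/2 = -(2 + B)/2 = -1 - B/2)
O(c, p) = sqrt(-7 - p/2) (O(c, p) = sqrt((-1 - p/2) - 6) = sqrt(-7 - p/2))
m/(-2615) - 2847/O(-30, 56) = -1516/(-2615) - 2847*2/sqrt(-28 - 2*56) = -1516*(-1/2615) - 2847*2/sqrt(-28 - 112) = 1516/2615 - 2847*(-I*sqrt(35)/35) = 1516/2615 - (-2847)*I*sqrt(35)/35 = 1516/2615 + 2847*I*sqrt(35)/35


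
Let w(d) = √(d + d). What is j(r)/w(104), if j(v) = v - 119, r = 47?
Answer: -18*√13/13 ≈ -4.9923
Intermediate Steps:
w(d) = √2*√d (w(d) = √(2*d) = √2*√d)
j(v) = -119 + v
j(r)/w(104) = (-119 + 47)/((√2*√104)) = -72*√13/52 = -18*√13/13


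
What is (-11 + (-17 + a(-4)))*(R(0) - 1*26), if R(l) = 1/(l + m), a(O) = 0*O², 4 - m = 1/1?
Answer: 2156/3 ≈ 718.67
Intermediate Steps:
m = 3 (m = 4 - 1/1 = 4 - 1*1 = 4 - 1 = 3)
a(O) = 0
R(l) = 1/(3 + l) (R(l) = 1/(l + 3) = 1/(3 + l))
(-11 + (-17 + a(-4)))*(R(0) - 1*26) = (-11 + (-17 + 0))*(1/(3 + 0) - 1*26) = (-11 - 17)*(1/3 - 26) = -28*(⅓ - 26) = -28*(-77/3) = 2156/3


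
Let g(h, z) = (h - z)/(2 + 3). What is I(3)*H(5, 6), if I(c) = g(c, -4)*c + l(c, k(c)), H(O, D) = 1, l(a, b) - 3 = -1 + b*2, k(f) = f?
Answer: 61/5 ≈ 12.200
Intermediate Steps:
g(h, z) = -z/5 + h/5 (g(h, z) = (h - z)/5 = (h - z)*(1/5) = -z/5 + h/5)
l(a, b) = 2 + 2*b (l(a, b) = 3 + (-1 + b*2) = 3 + (-1 + 2*b) = 2 + 2*b)
I(c) = 2 + 2*c + c*(4/5 + c/5) (I(c) = (-1/5*(-4) + c/5)*c + (2 + 2*c) = (4/5 + c/5)*c + (2 + 2*c) = c*(4/5 + c/5) + (2 + 2*c) = 2 + 2*c + c*(4/5 + c/5))
I(3)*H(5, 6) = (2 + (1/5)*3**2 + (14/5)*3)*1 = (2 + (1/5)*9 + 42/5)*1 = (2 + 9/5 + 42/5)*1 = (61/5)*1 = 61/5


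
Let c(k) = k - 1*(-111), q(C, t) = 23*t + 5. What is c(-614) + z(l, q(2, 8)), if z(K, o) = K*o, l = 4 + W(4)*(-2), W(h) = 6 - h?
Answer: -503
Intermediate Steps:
q(C, t) = 5 + 23*t
l = 0 (l = 4 + (6 - 1*4)*(-2) = 4 + (6 - 4)*(-2) = 4 + 2*(-2) = 4 - 4 = 0)
c(k) = 111 + k (c(k) = k + 111 = 111 + k)
c(-614) + z(l, q(2, 8)) = (111 - 614) + 0*(5 + 23*8) = -503 + 0*(5 + 184) = -503 + 0*189 = -503 + 0 = -503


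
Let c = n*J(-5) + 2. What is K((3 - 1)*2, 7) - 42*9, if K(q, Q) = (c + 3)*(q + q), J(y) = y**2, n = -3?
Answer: -938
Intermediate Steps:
c = -73 (c = -3*(-5)**2 + 2 = -3*25 + 2 = -75 + 2 = -73)
K(q, Q) = -140*q (K(q, Q) = (-73 + 3)*(q + q) = -140*q)
K((3 - 1)*2, 7) - 42*9 = -140*(3 - 1)*2 - 42*9 = -280*2 - 378 = -140*4 - 378 = -560 - 378 = -938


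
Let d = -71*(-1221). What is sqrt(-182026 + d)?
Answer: I*sqrt(95335) ≈ 308.76*I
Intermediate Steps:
d = 86691
sqrt(-182026 + d) = sqrt(-182026 + 86691) = sqrt(-95335) = I*sqrt(95335)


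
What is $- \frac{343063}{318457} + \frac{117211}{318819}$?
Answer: $- \frac{72048339170}{101530142283} \approx -0.70963$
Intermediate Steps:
$- \frac{343063}{318457} + \frac{117211}{318819} = - \frac{72048339170}{101530142283}$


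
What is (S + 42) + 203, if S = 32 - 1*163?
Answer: 114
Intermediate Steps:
S = -131 (S = 32 - 163 = -131)
(S + 42) + 203 = (-131 + 42) + 203 = -89 + 203 = 114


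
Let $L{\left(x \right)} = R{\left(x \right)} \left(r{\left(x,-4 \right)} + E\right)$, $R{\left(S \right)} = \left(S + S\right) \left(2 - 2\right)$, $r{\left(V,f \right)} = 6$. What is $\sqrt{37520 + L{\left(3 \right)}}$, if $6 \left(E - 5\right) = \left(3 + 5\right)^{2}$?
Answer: $4 \sqrt{2345} \approx 193.7$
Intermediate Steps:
$E = \frac{47}{3}$ ($E = 5 + \frac{\left(3 + 5\right)^{2}}{6} = 5 + \frac{8^{2}}{6} = 5 + \frac{1}{6} \cdot 64 = 5 + \frac{32}{3} = \frac{47}{3} \approx 15.667$)
$R{\left(S \right)} = 0$ ($R{\left(S \right)} = 2 S 0 = 0$)
$L{\left(x \right)} = 0$ ($L{\left(x \right)} = 0 \left(6 + \frac{47}{3}\right) = 0 \cdot \frac{65}{3} = 0$)
$\sqrt{37520 + L{\left(3 \right)}} = \sqrt{37520 + 0} = \sqrt{37520} = 4 \sqrt{2345}$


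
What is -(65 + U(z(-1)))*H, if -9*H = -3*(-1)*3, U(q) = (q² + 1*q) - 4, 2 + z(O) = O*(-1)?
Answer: 61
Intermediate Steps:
z(O) = -2 - O (z(O) = -2 + O*(-1) = -2 - O)
U(q) = -4 + q + q² (U(q) = (q² + q) - 4 = (q + q²) - 4 = -4 + q + q²)
H = -1 (H = -(-3*(-1))*3/9 = -3/3 = -⅑*9 = -1)
-(65 + U(z(-1)))*H = -(65 + (-4 + (-2 - 1*(-1)) + (-2 - 1*(-1))²))*(-1) = -(65 + (-4 + (-2 + 1) + (-2 + 1)²))*(-1) = -(65 + (-4 - 1 + (-1)²))*(-1) = -(65 + (-4 - 1 + 1))*(-1) = -(65 - 4)*(-1) = -61*(-1) = -1*(-61) = 61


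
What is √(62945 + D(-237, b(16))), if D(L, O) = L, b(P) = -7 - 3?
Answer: 2*√15677 ≈ 250.42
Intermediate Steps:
b(P) = -10
√(62945 + D(-237, b(16))) = √(62945 - 237) = √62708 = 2*√15677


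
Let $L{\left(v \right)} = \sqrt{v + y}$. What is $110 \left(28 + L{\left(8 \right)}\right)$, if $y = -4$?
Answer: $3300$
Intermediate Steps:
$L{\left(v \right)} = \sqrt{-4 + v}$ ($L{\left(v \right)} = \sqrt{v - 4} = \sqrt{-4 + v}$)
$110 \left(28 + L{\left(8 \right)}\right) = 110 \left(28 + \sqrt{-4 + 8}\right) = 110 \left(28 + \sqrt{4}\right) = 110 \left(28 + 2\right) = 110 \cdot 30 = 3300$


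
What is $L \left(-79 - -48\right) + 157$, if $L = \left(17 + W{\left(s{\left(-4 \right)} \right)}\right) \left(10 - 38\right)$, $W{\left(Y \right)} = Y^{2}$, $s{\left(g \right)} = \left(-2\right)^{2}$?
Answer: $28801$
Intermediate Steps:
$s{\left(g \right)} = 4$
$L = -924$ ($L = \left(17 + 4^{2}\right) \left(10 - 38\right) = \left(17 + 16\right) \left(-28\right) = 33 \left(-28\right) = -924$)
$L \left(-79 - -48\right) + 157 = - 924 \left(-79 - -48\right) + 157 = - 924 \left(-79 + 48\right) + 157 = \left(-924\right) \left(-31\right) + 157 = 28644 + 157 = 28801$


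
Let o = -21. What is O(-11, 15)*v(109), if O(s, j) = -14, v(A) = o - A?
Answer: 1820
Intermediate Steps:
v(A) = -21 - A
O(-11, 15)*v(109) = -14*(-21 - 1*109) = -14*(-21 - 109) = -14*(-130) = 1820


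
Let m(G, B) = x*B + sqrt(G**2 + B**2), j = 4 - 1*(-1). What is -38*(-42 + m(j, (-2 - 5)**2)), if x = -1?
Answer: 3458 - 38*sqrt(2426) ≈ 1586.3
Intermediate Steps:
j = 5 (j = 4 + 1 = 5)
m(G, B) = sqrt(B**2 + G**2) - B (m(G, B) = -B + sqrt(G**2 + B**2) = -B + sqrt(B**2 + G**2) = sqrt(B**2 + G**2) - B)
-38*(-42 + m(j, (-2 - 5)**2)) = -38*(-42 + (sqrt(((-2 - 5)**2)**2 + 5**2) - (-2 - 5)**2)) = -38*(-42 + (sqrt(((-7)**2)**2 + 25) - 1*(-7)**2)) = -38*(-42 + (sqrt(49**2 + 25) - 1*49)) = -38*(-42 + (sqrt(2401 + 25) - 49)) = -38*(-42 + (sqrt(2426) - 49)) = -38*(-42 + (-49 + sqrt(2426))) = -38*(-91 + sqrt(2426)) = 3458 - 38*sqrt(2426)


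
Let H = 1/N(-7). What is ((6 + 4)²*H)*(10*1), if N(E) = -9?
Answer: -1000/9 ≈ -111.11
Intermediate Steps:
H = -⅑ (H = 1/(-9) = -⅑ ≈ -0.11111)
((6 + 4)²*H)*(10*1) = ((6 + 4)²*(-⅑))*(10*1) = (10²*(-⅑))*10 = (100*(-⅑))*10 = -100/9*10 = -1000/9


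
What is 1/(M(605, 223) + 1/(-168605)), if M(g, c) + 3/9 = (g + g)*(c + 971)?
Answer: 505815/730770994492 ≈ 6.9217e-7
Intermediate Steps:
M(g, c) = -⅓ + 2*g*(971 + c) (M(g, c) = -⅓ + (g + g)*(c + 971) = -⅓ + (2*g)*(971 + c) = -⅓ + 2*g*(971 + c))
1/(M(605, 223) + 1/(-168605)) = 1/((-⅓ + 1942*605 + 2*223*605) + 1/(-168605)) = 1/((-⅓ + 1174910 + 269830) - 1/168605) = 1/(4334219/3 - 1/168605) = 1/(730770994492/505815) = 505815/730770994492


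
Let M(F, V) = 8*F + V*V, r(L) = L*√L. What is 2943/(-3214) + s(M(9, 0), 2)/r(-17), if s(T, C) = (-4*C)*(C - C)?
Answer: -2943/3214 ≈ -0.91568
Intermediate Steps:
r(L) = L^(3/2)
M(F, V) = V² + 8*F (M(F, V) = 8*F + V² = V² + 8*F)
s(T, C) = 0 (s(T, C) = -4*C*0 = 0)
2943/(-3214) + s(M(9, 0), 2)/r(-17) = 2943/(-3214) + 0/((-17)^(3/2)) = 2943*(-1/3214) + 0/((-17*I*√17)) = -2943/3214 + 0*(I*√17/289) = -2943/3214 + 0 = -2943/3214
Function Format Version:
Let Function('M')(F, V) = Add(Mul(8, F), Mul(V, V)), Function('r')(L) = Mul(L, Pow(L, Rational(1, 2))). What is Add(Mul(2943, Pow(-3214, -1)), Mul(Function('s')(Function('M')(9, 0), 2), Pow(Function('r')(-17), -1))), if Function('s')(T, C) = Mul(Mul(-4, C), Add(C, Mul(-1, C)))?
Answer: Rational(-2943, 3214) ≈ -0.91568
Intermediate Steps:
Function('r')(L) = Pow(L, Rational(3, 2))
Function('M')(F, V) = Add(Pow(V, 2), Mul(8, F)) (Function('M')(F, V) = Add(Mul(8, F), Pow(V, 2)) = Add(Pow(V, 2), Mul(8, F)))
Function('s')(T, C) = 0 (Function('s')(T, C) = Mul(Mul(-4, C), 0) = 0)
Add(Mul(2943, Pow(-3214, -1)), Mul(Function('s')(Function('M')(9, 0), 2), Pow(Function('r')(-17), -1))) = Add(Mul(2943, Pow(-3214, -1)), Mul(0, Pow(Pow(-17, Rational(3, 2)), -1))) = Add(Mul(2943, Rational(-1, 3214)), Mul(0, Pow(Mul(-17, I, Pow(17, Rational(1, 2))), -1))) = Add(Rational(-2943, 3214), Mul(0, Mul(Rational(1, 289), I, Pow(17, Rational(1, 2))))) = Add(Rational(-2943, 3214), 0) = Rational(-2943, 3214)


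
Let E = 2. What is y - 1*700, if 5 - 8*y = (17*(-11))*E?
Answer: -5221/8 ≈ -652.63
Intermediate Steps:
y = 379/8 (y = 5/8 - 17*(-11)*2/8 = 5/8 - (-187)*2/8 = 5/8 - 1/8*(-374) = 5/8 + 187/4 = 379/8 ≈ 47.375)
y - 1*700 = 379/8 - 1*700 = 379/8 - 700 = -5221/8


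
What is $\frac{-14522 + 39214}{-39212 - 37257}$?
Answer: $- \frac{24692}{76469} \approx -0.3229$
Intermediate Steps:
$\frac{-14522 + 39214}{-39212 - 37257} = \frac{24692}{-76469} = 24692 \left(- \frac{1}{76469}\right) = - \frac{24692}{76469}$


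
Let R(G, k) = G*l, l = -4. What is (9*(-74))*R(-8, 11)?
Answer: -21312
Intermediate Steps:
R(G, k) = -4*G (R(G, k) = G*(-4) = -4*G)
(9*(-74))*R(-8, 11) = (9*(-74))*(-4*(-8)) = -666*32 = -21312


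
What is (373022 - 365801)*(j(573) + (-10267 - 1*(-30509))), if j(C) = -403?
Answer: 143257419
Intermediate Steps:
(373022 - 365801)*(j(573) + (-10267 - 1*(-30509))) = (373022 - 365801)*(-403 + (-10267 - 1*(-30509))) = 7221*(-403 + (-10267 + 30509)) = 7221*(-403 + 20242) = 7221*19839 = 143257419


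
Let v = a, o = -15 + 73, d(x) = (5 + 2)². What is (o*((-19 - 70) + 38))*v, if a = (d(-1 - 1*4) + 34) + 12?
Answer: -281010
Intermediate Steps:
d(x) = 49 (d(x) = 7² = 49)
o = 58
a = 95 (a = (49 + 34) + 12 = 83 + 12 = 95)
v = 95
(o*((-19 - 70) + 38))*v = (58*((-19 - 70) + 38))*95 = (58*(-89 + 38))*95 = (58*(-51))*95 = -2958*95 = -281010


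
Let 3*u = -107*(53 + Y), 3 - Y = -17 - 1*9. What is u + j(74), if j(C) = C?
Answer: -8552/3 ≈ -2850.7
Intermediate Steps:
Y = 29 (Y = 3 - (-17 - 1*9) = 3 - (-17 - 9) = 3 - 1*(-26) = 3 + 26 = 29)
u = -8774/3 (u = (-107*(53 + 29))/3 = (-107*82)/3 = (1/3)*(-8774) = -8774/3 ≈ -2924.7)
u + j(74) = -8774/3 + 74 = -8552/3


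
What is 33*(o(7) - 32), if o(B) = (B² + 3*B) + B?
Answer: 1485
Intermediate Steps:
o(B) = B² + 4*B
33*(o(7) - 32) = 33*(7*(4 + 7) - 32) = 33*(7*11 - 32) = 33*(77 - 32) = 33*45 = 1485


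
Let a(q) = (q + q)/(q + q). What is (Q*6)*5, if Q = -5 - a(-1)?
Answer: -180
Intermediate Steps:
a(q) = 1 (a(q) = (2*q)/((2*q)) = (2*q)*(1/(2*q)) = 1)
Q = -6 (Q = -5 - 1*1 = -5 - 1 = -6)
(Q*6)*5 = -6*6*5 = -36*5 = -180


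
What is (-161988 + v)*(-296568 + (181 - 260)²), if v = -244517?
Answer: 118019377135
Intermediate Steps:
(-161988 + v)*(-296568 + (181 - 260)²) = (-161988 - 244517)*(-296568 + (181 - 260)²) = -406505*(-296568 + (-79)²) = -406505*(-296568 + 6241) = -406505*(-290327) = 118019377135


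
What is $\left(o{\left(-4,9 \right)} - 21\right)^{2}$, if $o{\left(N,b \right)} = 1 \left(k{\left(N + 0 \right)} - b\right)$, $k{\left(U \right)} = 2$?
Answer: $784$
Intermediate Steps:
$o{\left(N,b \right)} = 2 - b$ ($o{\left(N,b \right)} = 1 \left(2 - b\right) = 2 - b$)
$\left(o{\left(-4,9 \right)} - 21\right)^{2} = \left(\left(2 - 9\right) - 21\right)^{2} = \left(-7 - 21\right)^{2} = \left(-28\right)^{2} = 784$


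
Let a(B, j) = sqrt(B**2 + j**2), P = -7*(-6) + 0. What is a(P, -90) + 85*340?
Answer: 28900 + 6*sqrt(274) ≈ 28999.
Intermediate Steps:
P = 42 (P = 42 + 0 = 42)
a(P, -90) + 85*340 = sqrt(42**2 + (-90)**2) + 85*340 = sqrt(1764 + 8100) + 28900 = sqrt(9864) + 28900 = 6*sqrt(274) + 28900 = 28900 + 6*sqrt(274)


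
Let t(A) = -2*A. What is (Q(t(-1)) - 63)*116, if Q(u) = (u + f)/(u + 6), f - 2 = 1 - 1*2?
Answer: -14529/2 ≈ -7264.5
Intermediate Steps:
f = 1 (f = 2 + (1 - 1*2) = 2 + (1 - 2) = 2 - 1 = 1)
Q(u) = (1 + u)/(6 + u) (Q(u) = (u + 1)/(u + 6) = (1 + u)/(6 + u))
(Q(t(-1)) - 63)*116 = ((1 - 2*(-1))/(6 - 2*(-1)) - 63)*116 = ((1 + 2)/(6 + 2) - 63)*116 = (3/8 - 63)*116 = -501/8*116 = -14529/2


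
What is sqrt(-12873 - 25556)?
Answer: I*sqrt(38429) ≈ 196.03*I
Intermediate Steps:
sqrt(-12873 - 25556) = sqrt(-38429) = I*sqrt(38429)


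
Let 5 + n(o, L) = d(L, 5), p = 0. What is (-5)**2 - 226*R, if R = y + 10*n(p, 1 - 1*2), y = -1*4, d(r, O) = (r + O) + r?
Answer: 5449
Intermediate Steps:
d(r, O) = O + 2*r (d(r, O) = (O + r) + r = O + 2*r)
n(o, L) = 2*L (n(o, L) = -5 + (5 + 2*L) = 2*L)
y = -4
R = -24 (R = -4 + 10*(2*(1 - 1*2)) = -4 + 10*(2*(1 - 2)) = -4 + 10*(2*(-1)) = -4 + 10*(-2) = -4 - 20 = -24)
(-5)**2 - 226*R = (-5)**2 - 226*(-24) = 25 + 5424 = 5449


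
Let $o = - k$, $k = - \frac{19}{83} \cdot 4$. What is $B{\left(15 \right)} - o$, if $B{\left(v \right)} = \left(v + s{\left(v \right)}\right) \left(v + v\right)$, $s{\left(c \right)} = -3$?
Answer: $\frac{29804}{83} \approx 359.08$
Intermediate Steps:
$k = - \frac{76}{83}$ ($k = \left(-19\right) \frac{1}{83} \cdot 4 = \left(- \frac{19}{83}\right) 4 = - \frac{76}{83} \approx -0.91566$)
$B{\left(v \right)} = 2 v \left(-3 + v\right)$ ($B{\left(v \right)} = \left(v - 3\right) \left(v + v\right) = \left(-3 + v\right) 2 v = 2 v \left(-3 + v\right)$)
$o = \frac{76}{83}$ ($o = \left(-1\right) \left(- \frac{76}{83}\right) = \frac{76}{83} \approx 0.91566$)
$B{\left(15 \right)} - o = 2 \cdot 15 \left(-3 + 15\right) - \frac{76}{83} = 2 \cdot 15 \cdot 12 - \frac{76}{83} = 360 - \frac{76}{83} = \frac{29804}{83}$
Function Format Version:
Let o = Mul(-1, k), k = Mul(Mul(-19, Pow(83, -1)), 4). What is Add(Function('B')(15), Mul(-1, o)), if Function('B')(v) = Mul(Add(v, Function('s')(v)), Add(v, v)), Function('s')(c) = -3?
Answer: Rational(29804, 83) ≈ 359.08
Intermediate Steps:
k = Rational(-76, 83) (k = Mul(Mul(-19, Rational(1, 83)), 4) = Mul(Rational(-19, 83), 4) = Rational(-76, 83) ≈ -0.91566)
Function('B')(v) = Mul(2, v, Add(-3, v)) (Function('B')(v) = Mul(Add(v, -3), Add(v, v)) = Mul(Add(-3, v), Mul(2, v)) = Mul(2, v, Add(-3, v)))
o = Rational(76, 83) (o = Mul(-1, Rational(-76, 83)) = Rational(76, 83) ≈ 0.91566)
Add(Function('B')(15), Mul(-1, o)) = Add(Mul(2, 15, Add(-3, 15)), Mul(-1, Rational(76, 83))) = Add(Mul(2, 15, 12), Rational(-76, 83)) = Add(360, Rational(-76, 83)) = Rational(29804, 83)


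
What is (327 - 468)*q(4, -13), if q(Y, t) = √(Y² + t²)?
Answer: -141*√185 ≈ -1917.8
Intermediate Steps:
(327 - 468)*q(4, -13) = (327 - 468)*√(4² + (-13)²) = -141*√(16 + 169) = -141*√185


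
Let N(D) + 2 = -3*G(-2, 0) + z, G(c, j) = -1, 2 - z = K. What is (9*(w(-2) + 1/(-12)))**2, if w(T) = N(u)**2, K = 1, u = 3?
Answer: 19881/16 ≈ 1242.6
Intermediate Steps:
z = 1 (z = 2 - 1*1 = 2 - 1 = 1)
N(D) = 2 (N(D) = -2 + (-3*(-1) + 1) = -2 + (3 + 1) = -2 + 4 = 2)
w(T) = 4 (w(T) = 2**2 = 4)
(9*(w(-2) + 1/(-12)))**2 = (9*(4 + 1/(-12)))**2 = (9*(4 - 1/12))**2 = (9*(47/12))**2 = (141/4)**2 = 19881/16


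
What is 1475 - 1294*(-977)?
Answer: 1265713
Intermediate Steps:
1475 - 1294*(-977) = 1475 + 1264238 = 1265713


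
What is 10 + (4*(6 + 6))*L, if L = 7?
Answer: 346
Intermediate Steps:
10 + (4*(6 + 6))*L = 10 + (4*(6 + 6))*7 = 10 + (4*12)*7 = 10 + 48*7 = 10 + 336 = 346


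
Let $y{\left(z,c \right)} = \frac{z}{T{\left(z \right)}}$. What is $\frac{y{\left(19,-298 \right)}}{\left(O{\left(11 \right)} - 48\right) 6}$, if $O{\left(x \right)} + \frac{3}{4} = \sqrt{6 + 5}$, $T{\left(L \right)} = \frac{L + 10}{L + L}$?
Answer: $- \frac{93860}{1097621} - \frac{5776 \sqrt{11}}{3292863} \approx -0.09133$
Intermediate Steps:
$T{\left(L \right)} = \frac{10 + L}{2 L}$
$O{\left(x \right)} = - \frac{3}{4} + \sqrt{11}$ ($O{\left(x \right)} = - \frac{3}{4} + \sqrt{6 + 5} = - \frac{3}{4} + \sqrt{11}$)
$y{\left(z,c \right)} = \frac{2 z^{2}}{10 + z}$ ($y{\left(z,c \right)} = \frac{z}{\frac{1}{2} \frac{1}{z} \left(10 + z\right)} = z \frac{2 z}{10 + z} = \frac{2 z^{2}}{10 + z}$)
$\frac{y{\left(19,-298 \right)}}{\left(O{\left(11 \right)} - 48\right) 6} = \frac{2 \cdot 19^{2} \frac{1}{10 + 19}}{\left(\left(- \frac{3}{4} + \sqrt{11}\right) - 48\right) 6} = \frac{2 \cdot 361 \cdot \frac{1}{29}}{\left(- \frac{195}{4} + \sqrt{11}\right) 6} = \frac{2 \cdot 361 \cdot \frac{1}{29}}{- \frac{585}{2} + 6 \sqrt{11}} = \frac{722}{29 \left(- \frac{585}{2} + 6 \sqrt{11}\right)}$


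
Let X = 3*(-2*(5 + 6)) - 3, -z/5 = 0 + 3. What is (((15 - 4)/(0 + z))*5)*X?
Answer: 253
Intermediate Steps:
z = -15 (z = -5*(0 + 3) = -5*3 = -15)
X = -69 (X = 3*(-2*11) - 3 = 3*(-22) - 3 = -66 - 3 = -69)
(((15 - 4)/(0 + z))*5)*X = (((15 - 4)/(0 - 15))*5)*(-69) = ((11/(-15))*5)*(-69) = ((11*(-1/15))*5)*(-69) = -11/15*5*(-69) = -11/3*(-69) = 253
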